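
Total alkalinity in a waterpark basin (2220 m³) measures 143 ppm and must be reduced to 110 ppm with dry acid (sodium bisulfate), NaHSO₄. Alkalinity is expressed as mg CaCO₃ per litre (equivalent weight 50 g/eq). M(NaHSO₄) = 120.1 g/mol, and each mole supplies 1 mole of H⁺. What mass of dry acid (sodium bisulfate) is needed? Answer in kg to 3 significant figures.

Volume: 2220 m³ = 2,220,000 L.
Alkalinity to neutralize: (143 − 110) = 33 mg/L as CaCO₃ × 2,220,000 L = 73,260 g as CaCO₃.
Equivalents of H⁺ required: 73,260 ÷ 50 g/eq = 1465 eq = 1465 mol NaHSO₄.
Mass of NaHSO₄: 1465 × 120.1 = 176,000 g.

176 kg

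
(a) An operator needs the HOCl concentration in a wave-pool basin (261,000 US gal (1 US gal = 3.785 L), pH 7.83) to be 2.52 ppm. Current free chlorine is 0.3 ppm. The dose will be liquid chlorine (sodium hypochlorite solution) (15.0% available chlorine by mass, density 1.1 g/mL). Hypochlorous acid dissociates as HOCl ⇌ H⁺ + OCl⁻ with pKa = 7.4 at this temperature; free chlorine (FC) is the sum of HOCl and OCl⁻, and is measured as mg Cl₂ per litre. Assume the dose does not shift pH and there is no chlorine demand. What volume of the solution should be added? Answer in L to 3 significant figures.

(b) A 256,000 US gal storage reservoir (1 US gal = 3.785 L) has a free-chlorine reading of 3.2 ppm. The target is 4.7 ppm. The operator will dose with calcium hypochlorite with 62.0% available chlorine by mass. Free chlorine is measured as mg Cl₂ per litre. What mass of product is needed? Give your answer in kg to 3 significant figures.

(a) 53.9 L; (b) 2.34 kg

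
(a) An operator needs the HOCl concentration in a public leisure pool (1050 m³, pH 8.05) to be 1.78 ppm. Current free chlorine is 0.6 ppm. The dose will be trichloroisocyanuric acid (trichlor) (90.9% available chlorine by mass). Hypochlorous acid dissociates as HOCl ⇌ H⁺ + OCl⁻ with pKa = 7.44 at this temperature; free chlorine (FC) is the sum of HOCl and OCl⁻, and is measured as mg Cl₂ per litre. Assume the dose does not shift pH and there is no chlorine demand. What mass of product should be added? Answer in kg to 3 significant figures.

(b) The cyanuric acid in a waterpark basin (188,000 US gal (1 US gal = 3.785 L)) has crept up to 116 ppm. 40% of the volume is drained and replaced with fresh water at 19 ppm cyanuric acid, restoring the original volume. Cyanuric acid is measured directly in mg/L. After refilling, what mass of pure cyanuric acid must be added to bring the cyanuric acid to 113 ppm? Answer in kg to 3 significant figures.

(a) Volume: 1050 m³ = 1,050,000 L.
(a) [OCl⁻]/[HOCl] = 10^(pH − pKa) = 10^(8.05 − 7.44) = 4.074; fraction as HOCl = 1/(1 + 4.074) = 0.1971.
(a) Free chlorine required for 1.78 ppm HOCl: 1.78 / 0.1971 = 9.031 ppm.
(a) FC to add: 9.031 − 0.6 = 8.431 mg/L as Cl₂.
(a) Cl₂ equivalent: 8.431 mg/L × 1,050,000 L = 8853 g.
(a) Product at 90.9% available Cl: 8853 / 0.909 = 9739 g.

(b) Volume: 188,000 US gal × 3.785 L/gal = 711,580 L.
(b) After draining 40% and refilling: 116 × 0.60 + 19 × 0.40 = 77.2 ppm.
(b) Deficit to target: 113 − 77.2 = 35.8 mg/L.
(b) Mass: 35.8 mg/L × 711,580 L = 25,470 g cyanuric acid.

(a) 9.74 kg; (b) 25.5 kg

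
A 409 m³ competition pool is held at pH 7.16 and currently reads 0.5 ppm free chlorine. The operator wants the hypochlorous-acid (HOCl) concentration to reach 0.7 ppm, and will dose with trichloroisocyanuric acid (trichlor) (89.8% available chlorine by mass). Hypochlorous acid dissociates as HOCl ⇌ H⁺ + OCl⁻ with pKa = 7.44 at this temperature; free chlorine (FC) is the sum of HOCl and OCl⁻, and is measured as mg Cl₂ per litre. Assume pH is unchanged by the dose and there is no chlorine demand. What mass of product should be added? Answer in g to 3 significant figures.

258 g

Volume: 409 m³ = 409,000 L.
[OCl⁻]/[HOCl] = 10^(pH − pKa) = 10^(7.16 − 7.44) = 0.5248; fraction as HOCl = 1/(1 + 0.5248) = 0.6558.
Free chlorine required for 0.7 ppm HOCl: 0.7 / 0.6558 = 1.067 ppm.
FC to add: 1.067 − 0.5 = 0.5674 mg/L as Cl₂.
Cl₂ equivalent: 0.5674 mg/L × 409,000 L = 232.1 g.
Product at 89.8% available Cl: 232.1 / 0.898 = 258.4 g.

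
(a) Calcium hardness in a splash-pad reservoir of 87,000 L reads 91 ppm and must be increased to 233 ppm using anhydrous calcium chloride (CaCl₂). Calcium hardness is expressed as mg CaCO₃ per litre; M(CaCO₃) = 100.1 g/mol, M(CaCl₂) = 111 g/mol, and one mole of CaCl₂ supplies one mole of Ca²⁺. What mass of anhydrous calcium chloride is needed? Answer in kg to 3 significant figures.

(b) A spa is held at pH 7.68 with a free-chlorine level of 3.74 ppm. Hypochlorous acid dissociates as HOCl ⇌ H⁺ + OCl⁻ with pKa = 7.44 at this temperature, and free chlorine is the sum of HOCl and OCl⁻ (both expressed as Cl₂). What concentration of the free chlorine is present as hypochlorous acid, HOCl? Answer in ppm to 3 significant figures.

(a) 13.7 kg; (b) 1.37 ppm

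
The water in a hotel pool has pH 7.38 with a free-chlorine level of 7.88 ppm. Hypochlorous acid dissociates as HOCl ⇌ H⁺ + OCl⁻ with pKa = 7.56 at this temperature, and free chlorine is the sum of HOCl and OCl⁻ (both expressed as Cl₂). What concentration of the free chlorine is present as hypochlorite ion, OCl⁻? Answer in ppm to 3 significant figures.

[OCl⁻]/[HOCl] = 10^(pH − pKa) = 10^(7.38 − 7.56) = 10^-0.18 = 0.6607.
Fraction as HOCl = 1 / (1 + 0.6607) = 0.6022.
OCl⁻ = (1 − 0.6022) × 7.88 ppm = 3.135 ppm.

3.13 ppm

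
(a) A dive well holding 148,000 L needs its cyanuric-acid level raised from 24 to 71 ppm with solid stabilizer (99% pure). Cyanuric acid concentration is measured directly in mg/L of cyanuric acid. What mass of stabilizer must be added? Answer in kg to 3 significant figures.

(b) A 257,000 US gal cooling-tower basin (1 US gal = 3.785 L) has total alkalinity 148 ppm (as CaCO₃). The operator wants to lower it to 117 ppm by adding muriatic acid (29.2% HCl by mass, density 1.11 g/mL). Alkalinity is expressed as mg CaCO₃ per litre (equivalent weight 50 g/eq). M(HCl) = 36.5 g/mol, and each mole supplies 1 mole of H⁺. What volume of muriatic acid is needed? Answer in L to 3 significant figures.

(a) 7.03 kg; (b) 67.9 L

(a) CYA to add: (71 − 24) = 47 mg/L × 148,000 L = 6956 g cyanuric acid.
(a) At 99% purity: 6956 / 0.99 = 7026 g product.

(b) Volume: 257,000 US gal × 3.785 L/gal = 972,745 L.
(b) Alkalinity to neutralize: (148 − 117) = 31 mg/L as CaCO₃ × 972,745 L = 30,160 g as CaCO₃.
(b) Equivalents of H⁺ required: 30,160 ÷ 50 g/eq = 603.1 eq = 603.1 mol HCl.
(b) Mass of HCl: 603.1 × 36.5 = 22,010 g.
(b) Mass of 29.2% solution: 22,010 / 0.292 = 75,390 g.
(b) Volume: 75,390 g ÷ 1.11 g/mL = 67,920 mL.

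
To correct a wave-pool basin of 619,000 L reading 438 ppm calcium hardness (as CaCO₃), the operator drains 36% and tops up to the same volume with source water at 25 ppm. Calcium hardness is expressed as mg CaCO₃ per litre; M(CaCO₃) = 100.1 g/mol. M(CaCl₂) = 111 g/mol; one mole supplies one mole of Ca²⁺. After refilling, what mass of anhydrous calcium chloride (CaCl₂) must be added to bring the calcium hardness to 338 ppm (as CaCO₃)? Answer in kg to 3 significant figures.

33.4 kg

After draining 36% and refilling: 438 × 0.64 + 25 × 0.36 = 289.32 ppm.
Deficit to target: 338 − 289.32 = 48.68 mg/L.
As CaCO₃: 48.68 mg/L × 619,000 L = 30,130 g; ÷ 100.1 = 301 mol Ca²⁺.
Mass: 301 × 111 = 33,410 g.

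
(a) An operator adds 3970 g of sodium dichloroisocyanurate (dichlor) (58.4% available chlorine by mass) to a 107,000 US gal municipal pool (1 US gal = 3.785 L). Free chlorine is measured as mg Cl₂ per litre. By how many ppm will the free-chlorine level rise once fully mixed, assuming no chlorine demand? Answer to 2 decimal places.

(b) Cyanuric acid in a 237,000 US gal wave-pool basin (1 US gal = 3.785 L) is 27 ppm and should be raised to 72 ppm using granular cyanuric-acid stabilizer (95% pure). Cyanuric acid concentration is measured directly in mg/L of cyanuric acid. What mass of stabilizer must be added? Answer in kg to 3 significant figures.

(a) 5.72 ppm; (b) 42.5 kg

(a) Volume: 107,000 US gal × 3.785 L/gal = 404,995 L.
(a) Available chlorine delivered: 3970 g × 0.584 = 2318 g as Cl₂.
(a) Concentration rise: 2318 g / 404,995 L = 5.725 mg/L = 5.72 ppm.

(b) Volume: 237,000 US gal × 3.785 L/gal = 897,045 L.
(b) CYA to add: (72 − 27) = 45 mg/L × 897,045 L = 40,370 g cyanuric acid.
(b) At 95% purity: 40,370 / 0.95 = 42,490 g product.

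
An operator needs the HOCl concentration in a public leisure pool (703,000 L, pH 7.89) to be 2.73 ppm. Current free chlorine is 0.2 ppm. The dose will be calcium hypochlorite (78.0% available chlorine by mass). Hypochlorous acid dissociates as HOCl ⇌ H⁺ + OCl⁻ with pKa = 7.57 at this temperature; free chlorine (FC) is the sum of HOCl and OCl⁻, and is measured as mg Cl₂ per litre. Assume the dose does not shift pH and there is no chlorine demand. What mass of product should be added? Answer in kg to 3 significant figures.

[OCl⁻]/[HOCl] = 10^(pH − pKa) = 10^(7.89 − 7.57) = 2.089; fraction as HOCl = 1/(1 + 2.089) = 0.3237.
Free chlorine required for 2.73 ppm HOCl: 2.73 / 0.3237 = 8.434 ppm.
FC to add: 8.434 − 0.2 = 8.234 mg/L as Cl₂.
Cl₂ equivalent: 8.234 mg/L × 703,000 L = 5788 g.
Product at 78.0% available Cl: 5788 / 0.78 = 7421 g.

7.42 kg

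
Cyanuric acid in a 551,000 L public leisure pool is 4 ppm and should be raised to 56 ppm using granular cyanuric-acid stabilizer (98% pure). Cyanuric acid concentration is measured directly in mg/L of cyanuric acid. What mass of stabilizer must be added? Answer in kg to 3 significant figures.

CYA to add: (56 − 4) = 52 mg/L × 551,000 L = 28,650 g cyanuric acid.
At 98% purity: 28,650 / 0.98 = 29,240 g product.

29.2 kg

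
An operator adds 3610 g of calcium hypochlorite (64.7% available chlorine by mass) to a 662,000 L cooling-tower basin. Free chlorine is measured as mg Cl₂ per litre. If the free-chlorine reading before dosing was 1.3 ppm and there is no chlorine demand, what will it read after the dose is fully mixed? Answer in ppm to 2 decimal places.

Available chlorine delivered: 3610 g × 0.647 = 2336 g as Cl₂.
Concentration rise: 2336 g / 662,000 L = 3.528 mg/L = 3.53 ppm.
Final FC: 1.3 + 3.53 = 4.83 ppm.

4.83 ppm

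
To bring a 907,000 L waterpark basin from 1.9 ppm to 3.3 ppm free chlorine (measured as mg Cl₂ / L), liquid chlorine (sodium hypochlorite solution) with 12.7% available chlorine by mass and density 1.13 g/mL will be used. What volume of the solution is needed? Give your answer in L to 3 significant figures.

8.85 L

Chlorine deficit: 3.3 − 1.9 = 1.4 ppm = 1.4 mg/L as Cl₂.
Cl₂ equivalent needed: 1.4 mg/L × 907,000 L = 1,270,000 mg = 1270 g.
Product at 12.7% available chlorine: 1270 / 0.127 = 9998 g.
Volume at density 1.13 g/mL: 9998 g ÷ 1.13 g/mL = 8848 mL.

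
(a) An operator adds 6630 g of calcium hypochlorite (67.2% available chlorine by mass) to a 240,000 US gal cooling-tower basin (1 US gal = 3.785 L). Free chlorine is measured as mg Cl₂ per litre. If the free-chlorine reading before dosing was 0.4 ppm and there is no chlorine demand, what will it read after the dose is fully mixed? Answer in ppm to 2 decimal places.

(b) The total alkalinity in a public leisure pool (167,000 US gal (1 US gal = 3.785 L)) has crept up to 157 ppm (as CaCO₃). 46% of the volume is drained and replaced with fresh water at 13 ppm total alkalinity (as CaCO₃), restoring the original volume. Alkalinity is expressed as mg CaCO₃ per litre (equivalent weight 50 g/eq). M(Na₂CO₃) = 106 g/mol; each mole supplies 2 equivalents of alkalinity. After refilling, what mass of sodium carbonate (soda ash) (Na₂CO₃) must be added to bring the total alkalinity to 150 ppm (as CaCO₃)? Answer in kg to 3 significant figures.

(a) Volume: 240,000 US gal × 3.785 L/gal = 908,400 L.
(a) Available chlorine delivered: 6630 g × 0.672 = 4455 g as Cl₂.
(a) Concentration rise: 4455 g / 908,400 L = 4.905 mg/L = 4.90 ppm.
(a) Final FC: 0.4 + 4.90 = 5.30 ppm.

(b) Volume: 167,000 US gal × 3.785 L/gal = 632,095 L.
(b) After draining 46% and refilling: 157 × 0.54 + 13 × 0.46 = 90.76 ppm.
(b) Deficit to target: 150 − 90.76 = 59.24 mg/L.
(b) As CaCO₃: 59.24 mg/L × 632,095 L = 37,450 g; ÷ 50 g/eq ÷ 2 = 374.5 mol Na₂CO₃.
(b) Mass: 374.5 × 106 = 39,690 g.

(a) 5.30 ppm; (b) 39.7 kg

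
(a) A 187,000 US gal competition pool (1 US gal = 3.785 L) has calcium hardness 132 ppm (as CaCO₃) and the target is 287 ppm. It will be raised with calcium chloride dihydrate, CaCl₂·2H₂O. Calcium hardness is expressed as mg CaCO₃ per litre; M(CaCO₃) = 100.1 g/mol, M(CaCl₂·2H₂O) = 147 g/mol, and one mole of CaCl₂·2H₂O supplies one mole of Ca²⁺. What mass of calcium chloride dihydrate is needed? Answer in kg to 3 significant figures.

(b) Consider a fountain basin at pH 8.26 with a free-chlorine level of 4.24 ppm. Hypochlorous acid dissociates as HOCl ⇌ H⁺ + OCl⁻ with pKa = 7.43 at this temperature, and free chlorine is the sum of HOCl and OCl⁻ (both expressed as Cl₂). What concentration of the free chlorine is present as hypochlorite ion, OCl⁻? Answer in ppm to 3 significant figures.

(a) Volume: 187,000 US gal × 3.785 L/gal = 707,795 L.
(a) Hardness to add: (287 − 132) = 155 mg/L as CaCO₃ × 707,795 L = 109,700 g as CaCO₃.
(a) Moles of Ca²⁺ (1 mol Ca²⁺ ≡ 1 mol CaCO₃): 109,700 / 100.1 g/mol = 1096 mol.
(a) Mass of CaCl₂·2H₂O: 1096 × 147 = 161,100 g.

(b) [OCl⁻]/[HOCl] = 10^(pH − pKa) = 10^(8.26 − 7.43) = 10^0.83 = 6.761.
(b) Fraction as HOCl = 1 / (1 + 6.761) = 0.1289.
(b) OCl⁻ = (1 − 0.1289) × 4.24 ppm = 3.694 ppm.

(a) 161 kg; (b) 3.69 ppm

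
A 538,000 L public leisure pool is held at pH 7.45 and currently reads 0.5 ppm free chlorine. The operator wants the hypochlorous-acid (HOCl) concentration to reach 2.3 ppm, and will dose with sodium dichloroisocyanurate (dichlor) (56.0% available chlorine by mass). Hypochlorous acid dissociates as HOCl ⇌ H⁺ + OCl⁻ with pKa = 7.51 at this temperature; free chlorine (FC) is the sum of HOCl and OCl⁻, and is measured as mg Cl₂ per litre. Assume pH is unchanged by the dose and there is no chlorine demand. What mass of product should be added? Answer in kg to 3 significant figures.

[OCl⁻]/[HOCl] = 10^(pH − pKa) = 10^(7.45 − 7.51) = 0.871; fraction as HOCl = 1/(1 + 0.871) = 0.5345.
Free chlorine required for 2.3 ppm HOCl: 2.3 / 0.5345 = 4.303 ppm.
FC to add: 4.303 − 0.5 = 3.803 mg/L as Cl₂.
Cl₂ equivalent: 3.803 mg/L × 538,000 L = 2046 g.
Product at 56.0% available Cl: 2046 / 0.56 = 3654 g.

3.65 kg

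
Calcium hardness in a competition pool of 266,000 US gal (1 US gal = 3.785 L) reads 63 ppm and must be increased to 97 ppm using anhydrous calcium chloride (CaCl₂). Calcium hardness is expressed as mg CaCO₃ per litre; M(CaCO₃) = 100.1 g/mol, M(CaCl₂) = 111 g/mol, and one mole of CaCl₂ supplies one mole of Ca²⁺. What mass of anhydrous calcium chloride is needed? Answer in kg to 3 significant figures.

38.0 kg

Volume: 266,000 US gal × 3.785 L/gal = 1,006,810 L.
Hardness to add: (97 − 63) = 34 mg/L as CaCO₃ × 1,006,810 L = 34,230 g as CaCO₃.
Moles of Ca²⁺ (1 mol Ca²⁺ ≡ 1 mol CaCO₃): 34,230 / 100.1 g/mol = 342 mol.
Mass of CaCl₂: 342 × 111 = 37,960 g.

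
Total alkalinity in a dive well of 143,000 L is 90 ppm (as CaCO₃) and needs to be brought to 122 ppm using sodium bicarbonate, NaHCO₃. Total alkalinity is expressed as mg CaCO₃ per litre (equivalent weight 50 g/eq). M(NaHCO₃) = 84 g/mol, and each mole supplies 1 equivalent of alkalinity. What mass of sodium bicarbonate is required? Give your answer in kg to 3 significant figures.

7.69 kg

Alkalinity to add: (122 − 90) = 32 mg/L as CaCO₃ × 143,000 L = 4576 g as CaCO₃.
Equivalents: 4576 g ÷ 50 g/eq = 91.52 eq.
NaHCO₃ supplies 1 eq per mole → 91.52 mol.
Mass: 91.52 mol × 84 g/mol = 7688 g.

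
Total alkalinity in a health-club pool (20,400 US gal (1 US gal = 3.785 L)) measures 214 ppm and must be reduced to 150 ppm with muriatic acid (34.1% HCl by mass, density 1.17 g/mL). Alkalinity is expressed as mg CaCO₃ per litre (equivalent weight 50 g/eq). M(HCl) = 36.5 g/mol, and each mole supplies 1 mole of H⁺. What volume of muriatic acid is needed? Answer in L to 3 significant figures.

9.04 L

Volume: 20,400 US gal × 3.785 L/gal = 77,214 L.
Alkalinity to neutralize: (214 − 150) = 64 mg/L as CaCO₃ × 77,214 L = 4942 g as CaCO₃.
Equivalents of H⁺ required: 4942 ÷ 50 g/eq = 98.83 eq = 98.83 mol HCl.
Mass of HCl: 98.83 × 36.5 = 3607 g.
Mass of 34.1% solution: 3607 / 0.341 = 10,580 g.
Volume: 10,580 g ÷ 1.17 g/mL = 9042 mL.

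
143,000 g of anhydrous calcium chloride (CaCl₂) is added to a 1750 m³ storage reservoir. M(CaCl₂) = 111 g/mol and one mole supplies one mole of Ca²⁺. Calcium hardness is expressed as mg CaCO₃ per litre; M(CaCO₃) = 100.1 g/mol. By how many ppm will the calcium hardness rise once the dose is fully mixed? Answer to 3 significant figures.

Volume: 1750 m³ = 1,750,000 L.
Moles of Ca²⁺: 143,000 g ÷ 111 g/mol = 1288 mol.
As CaCO₃: 1288 mol × 100.1 g/mol = 129,000 g.
Rise: 129,000 g / 1,750,000 L × 1000 = 73.69 mg/L.

73.7 ppm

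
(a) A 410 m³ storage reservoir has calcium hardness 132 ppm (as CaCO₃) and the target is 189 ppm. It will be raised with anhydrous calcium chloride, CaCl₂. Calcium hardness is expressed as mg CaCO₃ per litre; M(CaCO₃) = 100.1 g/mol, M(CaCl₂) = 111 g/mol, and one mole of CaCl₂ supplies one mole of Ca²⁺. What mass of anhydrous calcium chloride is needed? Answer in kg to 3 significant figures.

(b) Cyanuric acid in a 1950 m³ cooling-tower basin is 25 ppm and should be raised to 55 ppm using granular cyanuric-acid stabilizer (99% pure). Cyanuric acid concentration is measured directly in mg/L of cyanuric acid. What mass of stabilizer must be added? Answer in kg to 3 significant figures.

(a) Volume: 410 m³ = 410,000 L.
(a) Hardness to add: (189 − 132) = 57 mg/L as CaCO₃ × 410,000 L = 23,370 g as CaCO₃.
(a) Moles of Ca²⁺ (1 mol Ca²⁺ ≡ 1 mol CaCO₃): 23,370 / 100.1 g/mol = 233.5 mol.
(a) Mass of CaCl₂: 233.5 × 111 = 25,910 g.

(b) Volume: 1950 m³ = 1,950,000 L.
(b) CYA to add: (55 − 25) = 30 mg/L × 1,950,000 L = 58,500 g cyanuric acid.
(b) At 99% purity: 58,500 / 0.99 = 59,090 g product.

(a) 25.9 kg; (b) 59.1 kg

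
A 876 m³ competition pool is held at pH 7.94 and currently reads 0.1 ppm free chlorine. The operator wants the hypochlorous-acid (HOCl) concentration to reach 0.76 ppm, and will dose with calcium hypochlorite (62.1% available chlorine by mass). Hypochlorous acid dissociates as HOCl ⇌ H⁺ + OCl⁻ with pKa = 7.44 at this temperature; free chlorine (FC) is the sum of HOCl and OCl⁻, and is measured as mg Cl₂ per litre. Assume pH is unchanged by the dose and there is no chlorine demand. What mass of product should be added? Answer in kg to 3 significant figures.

4.32 kg

Volume: 876 m³ = 876,000 L.
[OCl⁻]/[HOCl] = 10^(pH − pKa) = 10^(7.94 − 7.44) = 3.162; fraction as HOCl = 1/(1 + 3.162) = 0.2403.
Free chlorine required for 0.76 ppm HOCl: 0.76 / 0.2403 = 3.163 ppm.
FC to add: 3.163 − 0.1 = 3.063 mg/L as Cl₂.
Cl₂ equivalent: 3.063 mg/L × 876,000 L = 2683 g.
Product at 62.1% available Cl: 2683 / 0.621 = 4321 g.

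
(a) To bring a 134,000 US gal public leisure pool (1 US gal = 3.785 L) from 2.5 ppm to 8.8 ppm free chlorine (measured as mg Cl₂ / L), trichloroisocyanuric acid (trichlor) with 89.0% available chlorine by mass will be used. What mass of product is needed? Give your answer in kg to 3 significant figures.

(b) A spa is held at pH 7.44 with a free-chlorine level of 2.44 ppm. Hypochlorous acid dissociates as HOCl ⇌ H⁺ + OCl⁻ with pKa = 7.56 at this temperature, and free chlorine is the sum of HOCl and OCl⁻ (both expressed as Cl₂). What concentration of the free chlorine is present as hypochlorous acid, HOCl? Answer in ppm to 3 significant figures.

(a) Volume: 134,000 US gal × 3.785 L/gal = 507,190 L.
(a) Chlorine deficit: 8.8 − 2.5 = 6.3 ppm = 6.3 mg/L as Cl₂.
(a) Cl₂ equivalent needed: 6.3 mg/L × 507,190 L = 3,195,000 mg = 3195 g.
(a) Product at 89.0% available chlorine: 3195 / 0.89 = 3590 g.

(b) [OCl⁻]/[HOCl] = 10^(pH − pKa) = 10^(7.44 − 7.56) = 10^-0.12 = 0.7586.
(b) Fraction as HOCl = 1 / (1 + 0.7586) = 0.5686.
(b) HOCl = 0.5686 × 2.44 ppm = 1.387 ppm.

(a) 3.59 kg; (b) 1.39 ppm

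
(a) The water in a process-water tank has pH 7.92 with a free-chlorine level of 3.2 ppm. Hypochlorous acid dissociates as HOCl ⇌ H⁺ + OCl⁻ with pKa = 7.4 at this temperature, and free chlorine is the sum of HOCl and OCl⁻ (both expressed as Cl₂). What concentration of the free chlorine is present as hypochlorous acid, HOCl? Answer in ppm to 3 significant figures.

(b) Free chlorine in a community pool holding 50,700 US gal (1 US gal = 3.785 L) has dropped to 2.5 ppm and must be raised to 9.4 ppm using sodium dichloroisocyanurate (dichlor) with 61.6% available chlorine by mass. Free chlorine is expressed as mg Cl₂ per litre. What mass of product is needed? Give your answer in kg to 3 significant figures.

(a) [OCl⁻]/[HOCl] = 10^(pH − pKa) = 10^(7.92 − 7.4) = 10^0.52 = 3.311.
(a) Fraction as HOCl = 1 / (1 + 3.311) = 0.2319.
(a) HOCl = 0.2319 × 3.2 ppm = 0.7422 ppm.

(b) Volume: 50,700 US gal × 3.785 L/gal = 191,900 L.
(b) Chlorine deficit: 9.4 − 2.5 = 6.9 ppm = 6.9 mg/L as Cl₂.
(b) Cl₂ equivalent needed: 6.9 mg/L × 191,900 L = 1,324,000 mg = 1324 g.
(b) Product at 61.6% available chlorine: 1324 / 0.616 = 2150 g.

(a) 0.742 ppm; (b) 2.15 kg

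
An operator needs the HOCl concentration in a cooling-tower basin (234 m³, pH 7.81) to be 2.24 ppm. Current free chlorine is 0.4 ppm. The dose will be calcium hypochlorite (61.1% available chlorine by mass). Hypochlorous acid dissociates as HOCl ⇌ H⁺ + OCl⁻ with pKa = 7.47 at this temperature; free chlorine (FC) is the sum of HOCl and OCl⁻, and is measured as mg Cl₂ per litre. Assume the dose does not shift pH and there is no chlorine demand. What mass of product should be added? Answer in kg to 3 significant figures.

Volume: 234 m³ = 234,000 L.
[OCl⁻]/[HOCl] = 10^(pH − pKa) = 10^(7.81 − 7.47) = 2.188; fraction as HOCl = 1/(1 + 2.188) = 0.3137.
Free chlorine required for 2.24 ppm HOCl: 2.24 / 0.3137 = 7.141 ppm.
FC to add: 7.141 − 0.4 = 6.741 mg/L as Cl₂.
Cl₂ equivalent: 6.741 mg/L × 234,000 L = 1577 g.
Product at 61.1% available Cl: 1577 / 0.611 = 2582 g.

2.58 kg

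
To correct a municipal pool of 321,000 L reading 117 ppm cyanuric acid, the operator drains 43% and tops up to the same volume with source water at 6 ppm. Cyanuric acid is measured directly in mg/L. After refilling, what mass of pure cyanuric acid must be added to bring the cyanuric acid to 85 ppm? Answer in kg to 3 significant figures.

5.05 kg

After draining 43% and refilling: 117 × 0.57 + 6 × 0.43 = 69.27 ppm.
Deficit to target: 85 − 69.27 = 15.73 mg/L.
Mass: 15.73 mg/L × 321,000 L = 5049 g cyanuric acid.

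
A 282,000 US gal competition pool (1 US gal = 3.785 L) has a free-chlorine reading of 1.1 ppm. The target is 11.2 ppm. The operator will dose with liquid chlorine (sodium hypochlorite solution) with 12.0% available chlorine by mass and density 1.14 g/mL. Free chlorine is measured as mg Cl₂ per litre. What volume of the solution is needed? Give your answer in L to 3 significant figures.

78.8 L

Volume: 282,000 US gal × 3.785 L/gal = 1,067,370 L.
Chlorine deficit: 11.2 − 1.1 = 10.1 ppm = 10.1 mg/L as Cl₂.
Cl₂ equivalent needed: 10.1 mg/L × 1,067,370 L = 10,780,000 mg = 10,780 g.
Product at 12.0% available chlorine: 10,780 / 0.12 = 89,840 g.
Volume at density 1.14 g/mL: 89,840 g ÷ 1.14 g/mL = 78,800 mL.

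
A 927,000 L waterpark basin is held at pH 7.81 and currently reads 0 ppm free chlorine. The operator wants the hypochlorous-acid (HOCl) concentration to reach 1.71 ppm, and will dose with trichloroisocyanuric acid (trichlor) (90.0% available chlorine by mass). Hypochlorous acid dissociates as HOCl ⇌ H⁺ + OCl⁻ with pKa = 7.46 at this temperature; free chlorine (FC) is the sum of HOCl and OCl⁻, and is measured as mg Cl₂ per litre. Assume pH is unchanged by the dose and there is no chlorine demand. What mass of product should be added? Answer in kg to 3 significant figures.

[OCl⁻]/[HOCl] = 10^(pH − pKa) = 10^(7.81 − 7.46) = 2.239; fraction as HOCl = 1/(1 + 2.239) = 0.3088.
Free chlorine required for 1.71 ppm HOCl: 1.71 / 0.3088 = 5.538 ppm.
FC to add: 5.538 − 0 = 5.538 mg/L as Cl₂.
Cl₂ equivalent: 5.538 mg/L × 927,000 L = 5134 g.
Product at 90.0% available Cl: 5134 / 0.9 = 5704 g.

5.70 kg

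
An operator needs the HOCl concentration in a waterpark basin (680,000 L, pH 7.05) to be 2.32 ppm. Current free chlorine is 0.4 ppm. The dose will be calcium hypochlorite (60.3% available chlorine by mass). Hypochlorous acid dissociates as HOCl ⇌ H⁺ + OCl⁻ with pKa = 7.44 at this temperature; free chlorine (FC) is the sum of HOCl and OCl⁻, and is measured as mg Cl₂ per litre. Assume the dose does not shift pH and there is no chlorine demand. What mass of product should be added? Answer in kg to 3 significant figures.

[OCl⁻]/[HOCl] = 10^(pH − pKa) = 10^(7.05 − 7.44) = 0.4074; fraction as HOCl = 1/(1 + 0.4074) = 0.7105.
Free chlorine required for 2.32 ppm HOCl: 2.32 / 0.7105 = 3.265 ppm.
FC to add: 3.265 − 0.4 = 2.865 mg/L as Cl₂.
Cl₂ equivalent: 2.865 mg/L × 680,000 L = 1948 g.
Product at 60.3% available Cl: 1948 / 0.603 = 3231 g.

3.23 kg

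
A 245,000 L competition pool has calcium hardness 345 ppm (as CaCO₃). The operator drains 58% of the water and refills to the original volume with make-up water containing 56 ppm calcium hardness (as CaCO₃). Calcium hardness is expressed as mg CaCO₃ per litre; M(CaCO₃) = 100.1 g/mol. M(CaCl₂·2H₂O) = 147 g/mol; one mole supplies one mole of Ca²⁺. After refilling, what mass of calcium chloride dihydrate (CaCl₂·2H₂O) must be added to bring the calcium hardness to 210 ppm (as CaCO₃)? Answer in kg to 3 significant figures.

11.7 kg

After draining 58% and refilling: 345 × 0.42 + 56 × 0.58 = 177.38 ppm.
Deficit to target: 210 − 177.38 = 32.62 mg/L.
As CaCO₃: 32.62 mg/L × 245,000 L = 7992 g; ÷ 100.1 = 79.84 mol Ca²⁺.
Mass: 79.84 × 147 = 11,740 g.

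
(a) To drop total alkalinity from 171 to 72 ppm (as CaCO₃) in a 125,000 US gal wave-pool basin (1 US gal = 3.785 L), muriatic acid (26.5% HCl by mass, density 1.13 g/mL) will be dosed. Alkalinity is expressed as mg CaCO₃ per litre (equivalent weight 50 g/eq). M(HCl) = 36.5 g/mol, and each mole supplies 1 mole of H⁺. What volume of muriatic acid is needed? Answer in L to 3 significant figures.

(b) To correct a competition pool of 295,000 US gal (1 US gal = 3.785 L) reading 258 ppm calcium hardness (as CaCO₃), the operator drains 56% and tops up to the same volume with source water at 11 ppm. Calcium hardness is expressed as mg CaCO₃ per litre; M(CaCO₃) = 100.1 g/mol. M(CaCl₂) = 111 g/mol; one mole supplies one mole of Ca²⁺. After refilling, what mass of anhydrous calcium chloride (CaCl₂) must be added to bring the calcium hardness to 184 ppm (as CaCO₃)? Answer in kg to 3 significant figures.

(a) Volume: 125,000 US gal × 3.785 L/gal = 473,125 L.
(a) Alkalinity to neutralize: (171 − 72) = 99 mg/L as CaCO₃ × 473,125 L = 46,840 g as CaCO₃.
(a) Equivalents of H⁺ required: 46,840 ÷ 50 g/eq = 936.8 eq = 936.8 mol HCl.
(a) Mass of HCl: 936.8 × 36.5 = 34,190 g.
(a) Mass of 26.5% solution: 34,190 / 0.265 = 129,000 g.
(a) Volume: 129,000 g ÷ 1.13 g/mL = 114,200 mL.

(b) Volume: 295,000 US gal × 3.785 L/gal = 1,116,575 L.
(b) After draining 56% and refilling: 258 × 0.44 + 11 × 0.56 = 119.68 ppm.
(b) Deficit to target: 184 − 119.68 = 64.32 mg/L.
(b) As CaCO₃: 64.32 mg/L × 1,116,575 L = 71,820 g; ÷ 100.1 = 717.5 mol Ca²⁺.
(b) Mass: 717.5 × 111 = 79,640 g.

(a) 114 L; (b) 79.6 kg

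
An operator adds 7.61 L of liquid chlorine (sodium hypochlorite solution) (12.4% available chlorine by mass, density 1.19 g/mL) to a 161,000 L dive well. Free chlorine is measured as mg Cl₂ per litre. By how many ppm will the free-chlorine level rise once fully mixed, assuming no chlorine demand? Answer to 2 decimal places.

6.97 ppm

Mass of solution: 7.61 L × 1000 mL/L × 1.19 g/mL = 9056 g.
Available chlorine delivered: 9056 g × 0.124 = 1123 g as Cl₂.
Concentration rise: 1123 g / 161,000 L = 6.975 mg/L = 6.97 ppm.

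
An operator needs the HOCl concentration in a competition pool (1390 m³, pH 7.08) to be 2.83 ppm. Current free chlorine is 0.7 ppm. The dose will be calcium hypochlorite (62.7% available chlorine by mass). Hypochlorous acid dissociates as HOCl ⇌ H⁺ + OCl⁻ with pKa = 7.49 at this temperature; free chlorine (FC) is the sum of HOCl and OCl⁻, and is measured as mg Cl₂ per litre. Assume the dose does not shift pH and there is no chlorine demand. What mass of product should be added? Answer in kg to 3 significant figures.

Volume: 1390 m³ = 1,390,000 L.
[OCl⁻]/[HOCl] = 10^(pH − pKa) = 10^(7.08 − 7.49) = 0.389; fraction as HOCl = 1/(1 + 0.389) = 0.7199.
Free chlorine required for 2.83 ppm HOCl: 2.83 / 0.7199 = 3.931 ppm.
FC to add: 3.931 − 0.7 = 3.231 mg/L as Cl₂.
Cl₂ equivalent: 3.231 mg/L × 1,390,000 L = 4491 g.
Product at 62.7% available Cl: 4491 / 0.627 = 7163 g.

7.16 kg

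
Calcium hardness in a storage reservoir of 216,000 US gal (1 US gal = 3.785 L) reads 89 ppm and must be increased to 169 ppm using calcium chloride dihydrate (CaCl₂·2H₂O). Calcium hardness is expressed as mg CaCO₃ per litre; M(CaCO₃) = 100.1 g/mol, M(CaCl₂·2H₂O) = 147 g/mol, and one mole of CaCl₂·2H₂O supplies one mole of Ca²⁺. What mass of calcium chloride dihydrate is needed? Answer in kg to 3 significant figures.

Volume: 216,000 US gal × 3.785 L/gal = 817,560 L.
Hardness to add: (169 − 89) = 80 mg/L as CaCO₃ × 817,560 L = 65,400 g as CaCO₃.
Moles of Ca²⁺ (1 mol Ca²⁺ ≡ 1 mol CaCO₃): 65,400 / 100.1 g/mol = 653.4 mol.
Mass of CaCl₂·2H₂O: 653.4 × 147 = 96,050 g.

96.0 kg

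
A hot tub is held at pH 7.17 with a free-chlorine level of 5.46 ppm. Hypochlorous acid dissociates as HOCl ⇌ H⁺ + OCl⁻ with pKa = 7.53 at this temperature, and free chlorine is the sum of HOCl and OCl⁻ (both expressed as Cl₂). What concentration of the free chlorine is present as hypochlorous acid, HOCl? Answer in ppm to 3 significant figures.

3.80 ppm

[OCl⁻]/[HOCl] = 10^(pH − pKa) = 10^(7.17 − 7.53) = 10^-0.36 = 0.4365.
Fraction as HOCl = 1 / (1 + 0.4365) = 0.6961.
HOCl = 0.6961 × 5.46 ppm = 3.801 ppm.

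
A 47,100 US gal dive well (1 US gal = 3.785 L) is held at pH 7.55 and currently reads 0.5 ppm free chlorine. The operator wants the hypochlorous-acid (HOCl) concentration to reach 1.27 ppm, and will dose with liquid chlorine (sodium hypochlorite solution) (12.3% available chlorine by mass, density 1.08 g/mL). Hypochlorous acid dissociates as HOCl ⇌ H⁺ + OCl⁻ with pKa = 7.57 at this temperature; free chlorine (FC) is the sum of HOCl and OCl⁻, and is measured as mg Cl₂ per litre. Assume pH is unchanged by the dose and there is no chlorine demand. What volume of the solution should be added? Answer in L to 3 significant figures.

2.66 L

Volume: 47,100 US gal × 3.785 L/gal = 178,274 L.
[OCl⁻]/[HOCl] = 10^(pH − pKa) = 10^(7.55 − 7.57) = 0.955; fraction as HOCl = 1/(1 + 0.955) = 0.5115.
Free chlorine required for 1.27 ppm HOCl: 1.27 / 0.5115 = 2.483 ppm.
FC to add: 2.483 − 0.5 = 1.983 mg/L as Cl₂.
Cl₂ equivalent: 1.983 mg/L × 178,274 L = 353.5 g.
Product at 12.3% available Cl: 353.5 / 0.123 = 2874 g.
Volume: 2874 g ÷ 1.08 g/mL = 2661 mL.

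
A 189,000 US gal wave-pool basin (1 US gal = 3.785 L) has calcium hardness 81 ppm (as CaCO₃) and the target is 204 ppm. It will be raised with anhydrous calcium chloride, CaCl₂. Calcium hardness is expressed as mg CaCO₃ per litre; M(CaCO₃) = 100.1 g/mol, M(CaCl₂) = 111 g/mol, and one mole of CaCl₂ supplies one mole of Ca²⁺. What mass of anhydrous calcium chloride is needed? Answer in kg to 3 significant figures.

97.6 kg

Volume: 189,000 US gal × 3.785 L/gal = 715,365 L.
Hardness to add: (204 − 81) = 123 mg/L as CaCO₃ × 715,365 L = 87,990 g as CaCO₃.
Moles of Ca²⁺ (1 mol Ca²⁺ ≡ 1 mol CaCO₃): 87,990 / 100.1 g/mol = 879 mol.
Mass of CaCl₂: 879 × 111 = 97,570 g.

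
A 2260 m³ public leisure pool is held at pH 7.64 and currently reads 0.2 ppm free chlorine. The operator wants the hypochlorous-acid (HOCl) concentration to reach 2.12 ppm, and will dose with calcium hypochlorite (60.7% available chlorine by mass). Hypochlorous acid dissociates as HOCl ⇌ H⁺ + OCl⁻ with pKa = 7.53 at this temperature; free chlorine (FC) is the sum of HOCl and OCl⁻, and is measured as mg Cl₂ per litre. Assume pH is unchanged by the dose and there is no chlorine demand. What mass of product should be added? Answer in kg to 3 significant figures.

17.3 kg

Volume: 2260 m³ = 2,260,000 L.
[OCl⁻]/[HOCl] = 10^(pH − pKa) = 10^(7.64 − 7.53) = 1.288; fraction as HOCl = 1/(1 + 1.288) = 0.437.
Free chlorine required for 2.12 ppm HOCl: 2.12 / 0.437 = 4.851 ppm.
FC to add: 4.851 − 0.2 = 4.651 mg/L as Cl₂.
Cl₂ equivalent: 4.651 mg/L × 2,260,000 L = 10,510 g.
Product at 60.7% available Cl: 10,510 / 0.607 = 17,320 g.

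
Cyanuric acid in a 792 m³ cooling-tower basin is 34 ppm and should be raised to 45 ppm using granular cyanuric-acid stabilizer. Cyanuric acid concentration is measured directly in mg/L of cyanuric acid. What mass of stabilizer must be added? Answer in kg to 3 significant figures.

Volume: 792 m³ = 792,000 L.
CYA to add: (45 − 34) = 11 mg/L × 792,000 L = 8712 g cyanuric acid.

8.71 kg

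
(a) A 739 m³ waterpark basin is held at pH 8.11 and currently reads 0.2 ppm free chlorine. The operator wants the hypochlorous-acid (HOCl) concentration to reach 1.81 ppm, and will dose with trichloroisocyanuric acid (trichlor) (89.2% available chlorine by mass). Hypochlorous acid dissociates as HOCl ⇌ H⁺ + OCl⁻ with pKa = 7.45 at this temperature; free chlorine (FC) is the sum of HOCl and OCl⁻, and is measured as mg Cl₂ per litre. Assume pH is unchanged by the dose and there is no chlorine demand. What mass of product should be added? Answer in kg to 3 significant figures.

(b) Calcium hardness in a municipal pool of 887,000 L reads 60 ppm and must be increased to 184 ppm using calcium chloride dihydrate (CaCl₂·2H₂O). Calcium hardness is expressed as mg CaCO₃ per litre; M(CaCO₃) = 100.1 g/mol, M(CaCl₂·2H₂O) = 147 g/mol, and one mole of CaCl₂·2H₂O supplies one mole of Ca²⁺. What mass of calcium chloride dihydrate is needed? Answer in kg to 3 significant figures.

(a) 8.19 kg; (b) 162 kg

(a) Volume: 739 m³ = 739,000 L.
(a) [OCl⁻]/[HOCl] = 10^(pH − pKa) = 10^(8.11 − 7.45) = 4.571; fraction as HOCl = 1/(1 + 4.571) = 0.1795.
(a) Free chlorine required for 1.81 ppm HOCl: 1.81 / 0.1795 = 10.08 ppm.
(a) FC to add: 10.08 − 0.2 = 9.883 mg/L as Cl₂.
(a) Cl₂ equivalent: 9.883 mg/L × 739,000 L = 7304 g.
(a) Product at 89.2% available Cl: 7304 / 0.892 = 8188 g.

(b) Hardness to add: (184 − 60) = 124 mg/L as CaCO₃ × 887,000 L = 110,000 g as CaCO₃.
(b) Moles of Ca²⁺ (1 mol Ca²⁺ ≡ 1 mol CaCO₃): 110,000 / 100.1 g/mol = 1099 mol.
(b) Mass of CaCl₂·2H₂O: 1099 × 147 = 161,500 g.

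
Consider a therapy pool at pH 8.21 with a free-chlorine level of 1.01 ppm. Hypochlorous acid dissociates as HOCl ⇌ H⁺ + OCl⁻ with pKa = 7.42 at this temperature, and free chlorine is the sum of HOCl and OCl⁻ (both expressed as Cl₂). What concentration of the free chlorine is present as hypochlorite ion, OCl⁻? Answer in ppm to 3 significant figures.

[OCl⁻]/[HOCl] = 10^(pH − pKa) = 10^(8.21 − 7.42) = 10^0.79 = 6.166.
Fraction as HOCl = 1 / (1 + 6.166) = 0.1395.
OCl⁻ = (1 − 0.1395) × 1.01 ppm = 0.8691 ppm.

0.869 ppm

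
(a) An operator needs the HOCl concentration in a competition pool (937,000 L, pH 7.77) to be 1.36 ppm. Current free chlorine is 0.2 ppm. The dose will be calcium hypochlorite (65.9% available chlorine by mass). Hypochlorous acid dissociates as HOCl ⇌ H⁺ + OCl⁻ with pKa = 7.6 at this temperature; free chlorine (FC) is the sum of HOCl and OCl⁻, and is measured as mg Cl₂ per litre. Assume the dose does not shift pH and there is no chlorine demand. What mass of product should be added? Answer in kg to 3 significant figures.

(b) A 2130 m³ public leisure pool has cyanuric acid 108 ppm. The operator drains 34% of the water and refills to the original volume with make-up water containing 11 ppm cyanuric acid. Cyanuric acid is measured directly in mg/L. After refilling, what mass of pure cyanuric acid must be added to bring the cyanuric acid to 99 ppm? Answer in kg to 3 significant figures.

(a) [OCl⁻]/[HOCl] = 10^(pH − pKa) = 10^(7.77 − 7.6) = 1.479; fraction as HOCl = 1/(1 + 1.479) = 0.4034.
(a) Free chlorine required for 1.36 ppm HOCl: 1.36 / 0.4034 = 3.372 ppm.
(a) FC to add: 3.372 − 0.2 = 3.172 mg/L as Cl₂.
(a) Cl₂ equivalent: 3.172 mg/L × 937,000 L = 2972 g.
(a) Product at 65.9% available Cl: 2972 / 0.659 = 4510 g.

(b) Volume: 2130 m³ = 2,130,000 L.
(b) After draining 34% and refilling: 108 × 0.66 + 11 × 0.34 = 75.02 ppm.
(b) Deficit to target: 99 − 75.02 = 23.98 mg/L.
(b) Mass: 23.98 mg/L × 2,130,000 L = 51,080 g cyanuric acid.

(a) 4.51 kg; (b) 51.1 kg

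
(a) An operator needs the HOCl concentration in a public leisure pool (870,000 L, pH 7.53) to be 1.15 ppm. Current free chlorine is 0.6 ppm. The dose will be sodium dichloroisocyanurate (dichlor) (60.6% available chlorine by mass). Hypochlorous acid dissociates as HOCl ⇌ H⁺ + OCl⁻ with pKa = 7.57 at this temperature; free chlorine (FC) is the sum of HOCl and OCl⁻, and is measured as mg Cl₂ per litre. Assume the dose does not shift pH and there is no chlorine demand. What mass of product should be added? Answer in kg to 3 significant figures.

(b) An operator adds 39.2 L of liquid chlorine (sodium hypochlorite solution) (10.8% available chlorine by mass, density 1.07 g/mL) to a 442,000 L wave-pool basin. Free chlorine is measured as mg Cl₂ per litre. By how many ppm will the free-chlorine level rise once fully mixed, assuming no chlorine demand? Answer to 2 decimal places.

(a) 2.30 kg; (b) 10.25 ppm

(a) [OCl⁻]/[HOCl] = 10^(pH − pKa) = 10^(7.53 − 7.57) = 0.912; fraction as HOCl = 1/(1 + 0.912) = 0.523.
(a) Free chlorine required for 1.15 ppm HOCl: 1.15 / 0.523 = 2.199 ppm.
(a) FC to add: 2.199 − 0.6 = 1.599 mg/L as Cl₂.
(a) Cl₂ equivalent: 1.599 mg/L × 870,000 L = 1391 g.
(a) Product at 60.6% available Cl: 1391 / 0.606 = 2295 g.

(b) Mass of solution: 39.2 L × 1000 mL/L × 1.07 g/mL = 41,940 g.
(b) Available chlorine delivered: 41,940 g × 0.108 = 4530 g as Cl₂.
(b) Concentration rise: 4530 g / 442,000 L = 10.25 mg/L = 10.25 ppm.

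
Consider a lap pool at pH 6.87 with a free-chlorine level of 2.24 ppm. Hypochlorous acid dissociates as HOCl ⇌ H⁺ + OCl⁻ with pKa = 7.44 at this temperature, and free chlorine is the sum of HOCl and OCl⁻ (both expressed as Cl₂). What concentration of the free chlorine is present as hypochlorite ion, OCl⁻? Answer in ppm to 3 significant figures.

0.475 ppm

[OCl⁻]/[HOCl] = 10^(pH − pKa) = 10^(6.87 − 7.44) = 10^-0.57 = 0.2692.
Fraction as HOCl = 1 / (1 + 0.2692) = 0.7879.
OCl⁻ = (1 − 0.7879) × 2.24 ppm = 0.475 ppm.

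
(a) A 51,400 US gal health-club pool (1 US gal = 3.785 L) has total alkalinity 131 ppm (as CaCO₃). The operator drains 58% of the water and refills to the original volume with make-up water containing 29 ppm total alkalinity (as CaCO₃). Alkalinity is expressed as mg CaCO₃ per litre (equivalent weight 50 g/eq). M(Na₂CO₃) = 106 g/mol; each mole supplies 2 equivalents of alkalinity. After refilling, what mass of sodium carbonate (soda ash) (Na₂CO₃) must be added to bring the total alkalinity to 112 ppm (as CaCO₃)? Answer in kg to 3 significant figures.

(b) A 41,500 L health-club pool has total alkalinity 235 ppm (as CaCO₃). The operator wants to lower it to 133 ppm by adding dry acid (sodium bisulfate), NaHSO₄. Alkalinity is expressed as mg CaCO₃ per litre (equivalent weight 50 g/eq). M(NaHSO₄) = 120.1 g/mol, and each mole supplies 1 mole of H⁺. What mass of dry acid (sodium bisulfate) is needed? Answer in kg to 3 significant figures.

(a) Volume: 51,400 US gal × 3.785 L/gal = 194,549 L.
(a) After draining 58% and refilling: 131 × 0.42 + 29 × 0.58 = 71.84 ppm.
(a) Deficit to target: 112 − 71.84 = 40.16 mg/L.
(a) As CaCO₃: 40.16 mg/L × 194,549 L = 7813 g; ÷ 50 g/eq ÷ 2 = 78.13 mol Na₂CO₃.
(a) Mass: 78.13 × 106 = 8282 g.

(b) Alkalinity to neutralize: (235 − 133) = 102 mg/L as CaCO₃ × 41,500 L = 4233 g as CaCO₃.
(b) Equivalents of H⁺ required: 4233 ÷ 50 g/eq = 84.66 eq = 84.66 mol NaHSO₄.
(b) Mass of NaHSO₄: 84.66 × 120.1 = 10,170 g.

(a) 8.28 kg; (b) 10.2 kg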